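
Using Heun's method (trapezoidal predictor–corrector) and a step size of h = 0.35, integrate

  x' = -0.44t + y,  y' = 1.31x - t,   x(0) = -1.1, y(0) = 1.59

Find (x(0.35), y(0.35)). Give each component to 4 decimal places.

-0.6587, 1.1520

Heun on (x,y): k1 = f(t_n, state_n); k2 = f(t_n + h, state_n + h·k1); state_{n+1} = state_n + (h/2)·(k1 + k2).
0.000000: (-1.100000, 1.590000)
  k1 = (1.590000, -1.441000)
  predictor → (-0.543500, 1.085650)
  k2 = (0.931650, -1.061985)
  → (-0.658711, 1.151978)
(x(0.35), y(0.35)) ≈ (-0.6587, 1.1520)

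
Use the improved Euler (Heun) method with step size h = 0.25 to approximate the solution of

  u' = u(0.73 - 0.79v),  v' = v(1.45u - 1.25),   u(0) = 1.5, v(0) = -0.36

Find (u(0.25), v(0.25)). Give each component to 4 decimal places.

1.9441, -0.4834

Heun on (u,v): k1 = f(t_n, state_n); k2 = f(t_n + h, state_n + h·k1); state_{n+1} = state_n + (h/2)·(k1 + k2).
0.000000: (1.500000, -0.360000)
  k1 = (1.521600, -0.333000)
  predictor → (1.880400, -0.443250)
  k2 = (2.031147, -0.654494)
  → (1.944093, -0.483437)
(u(0.25), v(0.25)) ≈ (1.9441, -0.4834)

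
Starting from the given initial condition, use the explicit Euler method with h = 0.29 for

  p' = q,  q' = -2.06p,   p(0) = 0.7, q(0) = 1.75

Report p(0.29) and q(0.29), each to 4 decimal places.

Euler on (p,q): p_{n+1} = p_n + h·p', q_{n+1} = q_n + h·q'.
0.000000: (0.700000, 1.750000); f=(1.750000, -1.442000) → (1.207500, 1.331820)
(p(0.29), q(0.29)) ≈ (1.2075, 1.3318)

1.2075, 1.3318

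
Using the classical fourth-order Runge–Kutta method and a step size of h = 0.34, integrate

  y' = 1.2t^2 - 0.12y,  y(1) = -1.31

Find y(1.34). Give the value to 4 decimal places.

RK4: k1 = f(t_n, y_n); k2 = f(t_n + h/2, y_n + (h/2)·k1); k3 = f(t_n + h/2, y_n + (h/2)·k2); k4 = f(t_n + h, y_n + h·k3); y_{n+1} = y_n + (h/6)·(k1 + 2k2 + 2k3 + k4).
t=1.000000, y=-1.310000:
  k1 = f(1.000000, -1.310000) = 1.357200
  k2 = f(1.170000, -1.079276) = 1.772193
  k3 = f(1.170000, -1.008727) = 1.763727
  k4 = f(1.340000, -0.710333) = 2.239960
  y ← -1.310000 + (0.34/6)·(k1 + 2k2 + 2k3 + k4) = -0.705423
y(1.34) ≈ -0.7054

-0.7054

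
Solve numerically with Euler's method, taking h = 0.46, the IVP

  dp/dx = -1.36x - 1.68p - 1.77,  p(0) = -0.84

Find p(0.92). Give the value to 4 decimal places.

Euler: p_{n+1} = p_n + h·f(x_n, p_n).
x=0.000000, p=-0.840000: f=-0.358800 → p ← -0.840000 + 0.46·(-0.358800) = -1.005048
x=0.460000, p=-1.005048: f=-0.707119 → p ← -1.005048 + 0.46·(-0.707119) = -1.330323
p(0.92) ≈ -1.3303

-1.3303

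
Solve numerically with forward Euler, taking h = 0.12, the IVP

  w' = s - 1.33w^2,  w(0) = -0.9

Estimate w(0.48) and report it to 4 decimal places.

-1.6391

Euler: w_{n+1} = w_n + h·f(s_n, w_n).
s=0.000000, w=-0.900000: f=-1.077300 → w ← -0.900000 + 0.12·(-1.077300) = -1.029276
s=0.120000, w=-1.029276: f=-1.289014 → w ← -1.029276 + 0.12·(-1.289014) = -1.183958
s=0.240000, w=-1.183958: f=-1.624335 → w ← -1.183958 + 0.12·(-1.624335) = -1.378878
s=0.360000, w=-1.378878: f=-2.168735 → w ← -1.378878 + 0.12·(-2.168735) = -1.639126
w(0.48) ≈ -1.6391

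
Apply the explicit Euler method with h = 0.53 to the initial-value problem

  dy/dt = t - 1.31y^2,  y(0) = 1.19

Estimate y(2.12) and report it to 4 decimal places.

1.1863

Euler: y_{n+1} = y_n + h·f(t_n, y_n).
t=0.000000, y=1.190000: f=-1.855091 → y ← 1.190000 + 0.53·(-1.855091) = 0.206802
t=0.530000, y=0.206802: f=0.473975 → y ← 0.206802 + 0.53·0.473975 = 0.458009
t=1.060000, y=0.458009: f=0.785199 → y ← 0.458009 + 0.53·0.785199 = 0.874164
t=1.590000, y=0.874164: f=0.588947 → y ← 0.874164 + 0.53·0.588947 = 1.186306
y(2.12) ≈ 1.1863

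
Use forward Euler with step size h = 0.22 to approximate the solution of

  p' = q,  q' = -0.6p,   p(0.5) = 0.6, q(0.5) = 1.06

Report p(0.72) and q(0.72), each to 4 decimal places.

0.8332, 0.9808

Euler on (p,q): p_{n+1} = p_n + h·p', q_{n+1} = q_n + h·q'.
0.500000: (0.600000, 1.060000); f=(1.060000, -0.360000) → (0.833200, 0.980800)
(p(0.72), q(0.72)) ≈ (0.8332, 0.9808)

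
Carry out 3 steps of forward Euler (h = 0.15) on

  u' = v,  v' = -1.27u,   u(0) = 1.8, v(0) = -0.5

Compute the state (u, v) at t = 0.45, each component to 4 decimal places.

1.4228, -1.4760

Euler on (u,v): u_{n+1} = u_n + h·u', v_{n+1} = v_n + h·v'.
0.000000: (1.800000, -0.500000); f=(-0.500000, -2.286000) → (1.725000, -0.842900)
0.150000: (1.725000, -0.842900); f=(-0.842900, -2.190750) → (1.598565, -1.171512)
0.300000: (1.598565, -1.171512); f=(-1.171512, -2.030178) → (1.422838, -1.476039)
(u(0.45), v(0.45)) ≈ (1.4228, -1.4760)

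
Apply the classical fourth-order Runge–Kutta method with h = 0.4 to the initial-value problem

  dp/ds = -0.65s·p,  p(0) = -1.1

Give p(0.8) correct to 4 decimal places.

RK4: k1 = f(s_n, p_n); k2 = f(s_n + h/2, p_n + (h/2)·k1); k3 = f(s_n + h/2, p_n + (h/2)·k2); k4 = f(s_n + h, p_n + h·k3); p_{n+1} = p_n + (h/6)·(k1 + 2k2 + 2k3 + k4).
s=0.000000, p=-1.100000:
  k1 = f(0.000000, -1.100000) = 0.000000
  k2 = f(0.200000, -1.100000) = 0.143000
  k3 = f(0.200000, -1.071400) = 0.139282
  k4 = f(0.400000, -1.044287) = 0.271515
  p ← -1.100000 + (0.4/6)·(k1 + 2k2 + 2k3 + k4) = -1.044261
s=0.400000, p=-1.044261:
  k1 = f(0.400000, -1.044261) = 0.271508
  k2 = f(0.600000, -0.989960) = 0.386084
  k3 = f(0.600000, -0.967045) = 0.377147
  k4 = f(0.800000, -0.893402) = 0.464569
  p ← -1.044261 + (0.4/6)·(k1 + 2k2 + 2k3 + k4) = -0.893425
p(0.8) ≈ -0.8934

-0.8934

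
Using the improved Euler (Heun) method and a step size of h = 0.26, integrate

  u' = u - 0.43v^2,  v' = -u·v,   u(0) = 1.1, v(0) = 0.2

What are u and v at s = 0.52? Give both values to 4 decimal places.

Heun on (u,v): k1 = f(s_n, state_n); k2 = f(s_n + h, state_n + h·k1); state_{n+1} = state_n + (h/2)·(k1 + k2).
0.000000: (1.100000, 0.200000)
  k1 = (1.082800, -0.220000)
  predictor → (1.381528, 0.142800)
  k2 = (1.372760, -0.197282)
  → (1.419223, 0.145753)
0.260000: (1.419223, 0.145753)
  k1 = (1.410088, -0.206856)
  predictor → (1.785846, 0.091971)
  k2 = (1.782208, -0.164245)
  → (1.834221, 0.097510)
(u(0.52), v(0.52)) ≈ (1.8342, 0.0975)

1.8342, 0.0975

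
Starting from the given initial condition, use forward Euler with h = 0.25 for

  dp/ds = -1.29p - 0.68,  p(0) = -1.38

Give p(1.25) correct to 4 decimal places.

Euler: p_{n+1} = p_n + h·f(s_n, p_n).
s=0.000000, p=-1.380000: f=1.100200 → p ← -1.380000 + 0.25·1.100200 = -1.104950
s=0.250000, p=-1.104950: f=0.745385 → p ← -1.104950 + 0.25·0.745385 = -0.918604
s=0.500000, p=-0.918604: f=0.504999 → p ← -0.918604 + 0.25·0.504999 = -0.792354
s=0.750000, p=-0.792354: f=0.342137 → p ← -0.792354 + 0.25·0.342137 = -0.706820
s=1.000000, p=-0.706820: f=0.231798 → p ← -0.706820 + 0.25·0.231798 = -0.648870
p(1.25) ≈ -0.6489

-0.6489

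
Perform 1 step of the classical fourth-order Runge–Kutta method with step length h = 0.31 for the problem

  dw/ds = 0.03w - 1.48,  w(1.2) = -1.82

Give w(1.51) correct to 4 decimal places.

RK4: k1 = f(s_n, w_n); k2 = f(s_n + h/2, w_n + (h/2)·k1); k3 = f(s_n + h/2, w_n + (h/2)·k2); k4 = f(s_n + h, w_n + h·k3); w_{n+1} = w_n + (h/6)·(k1 + 2k2 + 2k3 + k4).
s=1.200000, w=-1.820000:
  k1 = f(1.200000, -1.820000) = -1.534600
  k2 = f(1.355000, -2.057863) = -1.541736
  k3 = f(1.355000, -2.058969) = -1.541769
  k4 = f(1.510000, -2.297948) = -1.548938
  w ← -1.820000 + (0.31/6)·(k1 + 2k2 + 2k3 + k4) = -2.297945
w(1.51) ≈ -2.2979

-2.2979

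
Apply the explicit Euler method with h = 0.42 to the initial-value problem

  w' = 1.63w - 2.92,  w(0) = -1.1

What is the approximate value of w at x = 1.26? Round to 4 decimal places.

-12.0315

Euler: w_{n+1} = w_n + h·f(x_n, w_n).
x=0.000000, w=-1.100000: f=-4.713000 → w ← -1.100000 + 0.42·(-4.713000) = -3.079460
x=0.420000, w=-3.079460: f=-7.939520 → w ← -3.079460 + 0.42·(-7.939520) = -6.414058
x=0.840000, w=-6.414058: f=-13.374915 → w ← -6.414058 + 0.42·(-13.374915) = -12.031523
w(1.26) ≈ -12.0315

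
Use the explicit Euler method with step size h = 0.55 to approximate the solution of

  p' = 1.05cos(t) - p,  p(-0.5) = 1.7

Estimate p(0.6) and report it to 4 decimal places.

Euler: p_{n+1} = p_n + h·f(t_n, p_n).
t=-0.500000, p=1.700000: f=-0.778538 → p ← 1.700000 + 0.55·(-0.778538) = 1.271804
t=0.050000, p=1.271804: f=-0.223116 → p ← 1.271804 + 0.55·(-0.223116) = 1.149090
p(0.6) ≈ 1.1491

1.1491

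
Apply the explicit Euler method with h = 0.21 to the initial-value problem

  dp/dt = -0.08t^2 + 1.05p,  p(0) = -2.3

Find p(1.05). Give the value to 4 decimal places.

Euler: p_{n+1} = p_n + h·f(t_n, p_n).
t=0.000000, p=-2.300000: f=-2.415000 → p ← -2.300000 + 0.21·(-2.415000) = -2.807150
t=0.210000, p=-2.807150: f=-2.951036 → p ← -2.807150 + 0.21·(-2.951036) = -3.426867
t=0.420000, p=-3.426867: f=-3.612323 → p ← -3.426867 + 0.21·(-3.612323) = -4.185455
t=0.630000, p=-4.185455: f=-4.426480 → p ← -4.185455 + 0.21·(-4.426480) = -5.115016
t=0.840000, p=-5.115016: f=-5.427215 → p ← -5.115016 + 0.21·(-5.427215) = -6.254731
p(1.05) ≈ -6.2547

-6.2547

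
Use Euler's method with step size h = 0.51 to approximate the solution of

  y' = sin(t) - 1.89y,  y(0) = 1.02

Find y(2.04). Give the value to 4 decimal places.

0.5256

Euler: y_{n+1} = y_n + h·f(t_n, y_n).
t=0.000000, y=1.020000: f=-1.927800 → y ← 1.020000 + 0.51·(-1.927800) = 0.036822
t=0.510000, y=0.036822: f=0.418584 → y ← 0.036822 + 0.51·0.418584 = 0.250300
t=1.020000, y=0.250300: f=0.379042 → y ← 0.250300 + 0.51·0.379042 = 0.443611
t=1.530000, y=0.443611: f=0.160743 → y ← 0.443611 + 0.51·0.160743 = 0.525590
y(2.04) ≈ 0.5256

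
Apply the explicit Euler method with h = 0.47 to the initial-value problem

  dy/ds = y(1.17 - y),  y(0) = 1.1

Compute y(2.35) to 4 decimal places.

Euler: y_{n+1} = y_n + h·f(s_n, y_n).
s=0.000000, y=1.100000: f=0.077000 → y ← 1.100000 + 0.47·0.077000 = 1.136190
s=0.470000, y=1.136190: f=0.038415 → y ← 1.136190 + 0.47·0.038415 = 1.154245
s=0.940000, y=1.154245: f=0.018185 → y ← 1.154245 + 0.47·0.018185 = 1.162792
s=1.410000, y=1.162792: f=0.008381 → y ← 1.162792 + 0.47·0.008381 = 1.166731
s=1.880000, y=1.166731: f=0.003814 → y ← 1.166731 + 0.47·0.003814 = 1.168524
y(2.35) ≈ 1.1685

1.1685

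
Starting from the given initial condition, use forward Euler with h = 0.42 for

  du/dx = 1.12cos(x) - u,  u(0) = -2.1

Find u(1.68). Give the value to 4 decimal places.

Euler: u_{n+1} = u_n + h·f(x_n, u_n).
x=0.000000, u=-2.100000: f=3.220000 → u ← -2.100000 + 0.42·3.220000 = -0.747600
x=0.420000, u=-0.747600: f=1.770260 → u ← -0.747600 + 0.42·1.770260 = -0.004091
x=0.840000, u=-0.004091: f=0.751649 → u ← -0.004091 + 0.42·0.751649 = 0.311602
x=1.260000, u=0.311602: f=0.030913 → u ← 0.311602 + 0.42·0.030913 = 0.324585
u(1.68) ≈ 0.3246

0.3246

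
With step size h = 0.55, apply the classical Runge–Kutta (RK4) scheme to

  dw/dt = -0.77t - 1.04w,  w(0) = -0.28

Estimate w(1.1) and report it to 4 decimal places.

-0.4190

RK4: k1 = f(t_n, w_n); k2 = f(t_n + h/2, w_n + (h/2)·k1); k3 = f(t_n + h/2, w_n + (h/2)·k2); k4 = f(t_n + h, w_n + h·k3); w_{n+1} = w_n + (h/6)·(k1 + 2k2 + 2k3 + k4).
t=0.000000, w=-0.280000:
  k1 = f(0.000000, -0.280000) = 0.291200
  k2 = f(0.275000, -0.199920) = -0.003833
  k3 = f(0.275000, -0.281054) = 0.080546
  k4 = f(0.550000, -0.235700) = -0.178372
  w ← -0.280000 + (0.55/6)·(k1 + 2k2 + 2k3 + k4) = -0.255593
t=0.550000, w=-0.255593:
  k1 = f(0.550000, -0.255593) = -0.157683
  k2 = f(0.825000, -0.298956) = -0.324336
  k3 = f(0.825000, -0.344786) = -0.276673
  k4 = f(1.100000, -0.407763) = -0.422926
  w ← -0.255593 + (0.55/6)·(k1 + 2k2 + 2k3 + k4) = -0.419001
w(1.1) ≈ -0.4190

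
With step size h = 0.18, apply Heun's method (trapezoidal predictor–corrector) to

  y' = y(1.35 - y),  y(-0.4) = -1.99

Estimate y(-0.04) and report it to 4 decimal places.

Heun: k1 = f(t_n, y_n); k2 = f(t_n + h, y_n + h·k1); y_{n+1} = y_n + (h/2)·(k1 + k2).
t=-0.400000, y=-1.990000:
  k1 = f(-0.400000, -1.990000) = -6.646600
  k2 = f(-0.220000, -3.186388) = -14.454692
  y ← -1.990000 + (0.18/2)·(-6.646600 + (-14.454692)) = -3.889116
t=-0.220000, y=-3.889116:
  k1 = f(-0.220000, -3.889116) = -20.375533
  k2 = f(-0.040000, -7.556712) = -67.305460
  y ← -3.889116 + (0.18/2)·(-20.375533 + (-67.305460)) = -11.780406
y(-0.04) ≈ -11.7804

-11.7804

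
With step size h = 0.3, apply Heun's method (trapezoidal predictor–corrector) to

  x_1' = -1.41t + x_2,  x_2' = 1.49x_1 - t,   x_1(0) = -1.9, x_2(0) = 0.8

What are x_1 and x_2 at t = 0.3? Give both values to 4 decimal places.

Heun on (x_1,x_2): k1 = f(t_n, state_n); k2 = f(t_n + h, state_n + h·k1); state_{n+1} = state_n + (h/2)·(k1 + k2).
0.000000: (-1.900000, 0.800000)
  k1 = (0.800000, -2.831000)
  predictor → (-1.660000, -0.049300)
  k2 = (-0.472300, -2.773400)
  → (-1.850845, -0.040660)
(x_1(0.3), x_2(0.3)) ≈ (-1.8508, -0.0407)

-1.8508, -0.0407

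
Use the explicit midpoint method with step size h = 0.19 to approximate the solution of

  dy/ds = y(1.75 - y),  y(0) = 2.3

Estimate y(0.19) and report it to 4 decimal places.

Midpoint: k1 = f(s_n, y_n); k2 = f(s_n + h/2, y_n + (h/2)·k1); y_{n+1} = y_n + h·k2.
s=0.000000, y=2.300000:
  k1 = f(0.000000, 2.300000) = -1.265000
  k2 = f(0.095000, 2.179825) = -0.936943
  y ← 2.300000 + 0.19·(-0.936943) = 2.121981
y(0.19) ≈ 2.1220

2.1220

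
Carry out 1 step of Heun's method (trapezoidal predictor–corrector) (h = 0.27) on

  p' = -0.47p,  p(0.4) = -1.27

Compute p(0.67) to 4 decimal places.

-1.1191

Heun: k1 = f(x_n, p_n); k2 = f(x_n + h, p_n + h·k1); p_{n+1} = p_n + (h/2)·(k1 + k2).
x=0.400000, p=-1.270000:
  k1 = f(0.400000, -1.270000) = 0.596900
  k2 = f(0.670000, -1.108837) = 0.521153
  p ← -1.270000 + (0.27/2)·(0.596900 + 0.521153) = -1.119063
p(0.67) ≈ -1.1191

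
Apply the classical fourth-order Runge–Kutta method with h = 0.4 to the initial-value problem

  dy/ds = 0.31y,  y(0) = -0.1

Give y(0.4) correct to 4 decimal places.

RK4: k1 = f(s_n, y_n); k2 = f(s_n + h/2, y_n + (h/2)·k1); k3 = f(s_n + h/2, y_n + (h/2)·k2); k4 = f(s_n + h, y_n + h·k3); y_{n+1} = y_n + (h/6)·(k1 + 2k2 + 2k3 + k4).
s=0.000000, y=-0.100000:
  k1 = f(0.000000, -0.100000) = -0.031000
  k2 = f(0.200000, -0.106200) = -0.032922
  k3 = f(0.200000, -0.106584) = -0.033041
  k4 = f(0.400000, -0.113216) = -0.035097
  y ← -0.100000 + (0.4/6)·(k1 + 2k2 + 2k3 + k4) = -0.113202
y(0.4) ≈ -0.1132

-0.1132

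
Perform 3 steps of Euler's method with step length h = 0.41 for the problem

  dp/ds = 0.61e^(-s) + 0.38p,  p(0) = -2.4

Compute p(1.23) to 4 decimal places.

Euler: p_{n+1} = p_n + h·f(s_n, p_n).
s=0.000000, p=-2.400000: f=-0.302000 → p ← -2.400000 + 0.41·(-0.302000) = -2.523820
s=0.410000, p=-2.523820: f=-0.554225 → p ← -2.523820 + 0.41·(-0.554225) = -2.751052
s=0.820000, p=-2.751052: f=-0.776737 → p ← -2.751052 + 0.41·(-0.776737) = -3.069514
p(1.23) ≈ -3.0695

-3.0695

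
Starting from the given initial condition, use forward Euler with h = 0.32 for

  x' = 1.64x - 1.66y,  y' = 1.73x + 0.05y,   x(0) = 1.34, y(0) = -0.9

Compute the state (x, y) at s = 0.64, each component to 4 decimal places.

3.9362, 1.2205

Euler on (x,y): x_{n+1} = x_n + h·x', y_{n+1} = y_n + h·y'.
0.000000: (1.340000, -0.900000); f=(3.691600, 2.273200) → (2.521312, -0.172576)
0.320000: (2.521312, -0.172576); f=(4.421428, 4.353241) → (3.936169, 1.220461)
(x(0.64), y(0.64)) ≈ (3.9362, 1.2205)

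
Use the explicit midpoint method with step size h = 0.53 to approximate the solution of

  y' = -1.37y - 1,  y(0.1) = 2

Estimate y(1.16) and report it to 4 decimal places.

Midpoint: k1 = f(x_n, y_n); k2 = f(x_n + h/2, y_n + (h/2)·k1); y_{n+1} = y_n + h·k2.
x=0.100000, y=2.000000:
  k1 = f(0.100000, 2.000000) = -3.740000
  k2 = f(0.365000, 1.008900) = -2.382193
  y ← 2.000000 + 0.53·(-2.382193) = 0.737438
x=0.630000, y=0.737438:
  k1 = f(0.630000, 0.737438) = -2.010290
  k2 = f(0.895000, 0.204711) = -1.280454
  y ← 0.737438 + 0.53·(-1.280454) = 0.058797
y(1.16) ≈ 0.0588

0.0588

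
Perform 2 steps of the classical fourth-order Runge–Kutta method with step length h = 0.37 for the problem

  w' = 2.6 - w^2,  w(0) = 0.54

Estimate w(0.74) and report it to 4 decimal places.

1.4656

RK4: k1 = f(t_n, w_n); k2 = f(t_n + h/2, w_n + (h/2)·k1); k3 = f(t_n + h/2, w_n + (h/2)·k2); k4 = f(t_n + h, w_n + h·k3); w_{n+1} = w_n + (h/6)·(k1 + 2k2 + 2k3 + k4).
t=0.000000, w=0.540000:
  k1 = f(0.000000, 0.540000) = 2.308400
  k2 = f(0.185000, 0.967054) = 1.664807
  k3 = f(0.185000, 0.847989) = 1.880914
  k4 = f(0.370000, 1.235938) = 1.072457
  w ← 0.540000 + (0.37/6)·(k1 + 2k2 + 2k3 + k4) = 1.185792
t=0.370000, w=1.185792:
  k1 = f(0.370000, 1.185792) = 1.193898
  k2 = f(0.555000, 1.406663) = 0.621300
  k3 = f(0.555000, 1.300732) = 0.908096
  k4 = f(0.740000, 1.521787) = 0.284164
  w ← 1.185792 + (0.37/6)·(k1 + 2k2 + 2k3 + k4) = 1.465564
w(0.74) ≈ 1.4656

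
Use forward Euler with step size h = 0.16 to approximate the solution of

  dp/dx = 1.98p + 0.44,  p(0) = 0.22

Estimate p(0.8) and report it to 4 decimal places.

Euler: p_{n+1} = p_n + h·f(x_n, p_n).
x=0.000000, p=0.220000: f=0.875600 → p ← 0.220000 + 0.16·0.875600 = 0.360096
x=0.160000, p=0.360096: f=1.152990 → p ← 0.360096 + 0.16·1.152990 = 0.544574
x=0.320000, p=0.544574: f=1.518257 → p ← 0.544574 + 0.16·1.518257 = 0.787496
x=0.480000, p=0.787496: f=1.999241 → p ← 0.787496 + 0.16·1.999241 = 1.107374
x=0.640000, p=1.107374: f=2.632601 → p ← 1.107374 + 0.16·2.632601 = 1.528590
p(0.8) ≈ 1.5286

1.5286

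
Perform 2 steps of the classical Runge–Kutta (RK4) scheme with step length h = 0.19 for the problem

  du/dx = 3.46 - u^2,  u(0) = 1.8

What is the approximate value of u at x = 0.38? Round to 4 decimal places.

RK4: k1 = f(x_n, u_n); k2 = f(x_n + h/2, u_n + (h/2)·k1); k3 = f(x_n + h/2, u_n + (h/2)·k2); k4 = f(x_n + h, u_n + h·k3); u_{n+1} = u_n + (h/6)·(k1 + 2k2 + 2k3 + k4).
x=0.000000, u=1.800000:
  k1 = f(0.000000, 1.800000) = 0.220000
  k2 = f(0.095000, 1.820900) = 0.144323
  k3 = f(0.095000, 1.813711) = 0.170453
  k4 = f(0.190000, 1.832386) = 0.102361
  u ← 1.800000 + (0.19/6)·(k1 + 2k2 + 2k3 + k4) = 1.830144
x=0.190000, u=1.830144:
  k1 = f(0.190000, 1.830144) = 0.110573
  k2 = f(0.285000, 1.840648) = 0.072013
  k3 = f(0.285000, 1.836985) = 0.085485
  k4 = f(0.380000, 1.846386) = 0.050858
  u ← 1.830144 + (0.19/6)·(k1 + 2k2 + 2k3 + k4) = 1.845231
u(0.38) ≈ 1.8452

1.8452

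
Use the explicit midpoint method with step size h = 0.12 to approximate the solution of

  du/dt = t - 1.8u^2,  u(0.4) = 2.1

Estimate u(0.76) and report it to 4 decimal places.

Midpoint: k1 = f(t_n, u_n); k2 = f(t_n + h/2, u_n + (h/2)·k1); u_{n+1} = u_n + h·k2.
t=0.400000, u=2.100000:
  k1 = f(0.400000, 2.100000) = -7.538000
  k2 = f(0.460000, 1.647720) = -4.426966
  u ← 2.100000 + 0.12·(-4.426966) = 1.568764
t=0.520000, u=1.568764:
  k1 = f(0.520000, 1.568764) = -3.909837
  k2 = f(0.580000, 1.334174) = -2.624036
  u ← 1.568764 + 0.12·(-2.624036) = 1.253880
t=0.640000, u=1.253880:
  k1 = f(0.640000, 1.253880) = -2.189986
  k2 = f(0.700000, 1.122481) = -1.567933
  u ← 1.253880 + 0.12·(-1.567933) = 1.065728
u(0.76) ≈ 1.0657

1.0657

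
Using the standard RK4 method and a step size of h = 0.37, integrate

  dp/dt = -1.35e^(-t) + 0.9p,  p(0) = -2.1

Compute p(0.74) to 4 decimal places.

-5.1313

RK4: k1 = f(t_n, p_n); k2 = f(t_n + h/2, p_n + (h/2)·k1); k3 = f(t_n + h/2, p_n + (h/2)·k2); k4 = f(t_n + h, p_n + h·k3); p_{n+1} = p_n + (h/6)·(k1 + 2k2 + 2k3 + k4).
t=0.000000, p=-2.100000:
  k1 = f(0.000000, -2.100000) = -3.240000
  k2 = f(0.185000, -2.699400) = -3.551451
  k3 = f(0.185000, -2.757018) = -3.603307
  k4 = f(0.370000, -3.433224) = -4.022393
  p ← -2.100000 + (0.37/6)·(k1 + 2k2 + 2k3 + k4) = -3.430268
t=0.370000, p=-3.430268:
  k1 = f(0.370000, -3.430268) = -4.019732
  k2 = f(0.555000, -4.173918) = -4.531524
  k3 = f(0.555000, -4.268600) = -4.616737
  k4 = f(0.740000, -5.138460) = -5.268718
  p ← -3.430268 + (0.37/6)·(k1 + 2k2 + 2k3 + k4) = -5.131341
p(0.74) ≈ -5.1313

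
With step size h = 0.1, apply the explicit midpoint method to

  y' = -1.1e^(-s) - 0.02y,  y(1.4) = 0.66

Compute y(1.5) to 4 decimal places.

Midpoint: k1 = f(s_n, y_n); k2 = f(s_n + h/2, y_n + (h/2)·k1); y_{n+1} = y_n + h·k2.
s=1.400000, y=0.660000:
  k1 = f(1.400000, 0.660000) = -0.284457
  k2 = f(1.450000, 0.645777) = -0.270943
  y ← 0.660000 + 0.1·(-0.270943) = 0.632906
y(1.5) ≈ 0.6329

0.6329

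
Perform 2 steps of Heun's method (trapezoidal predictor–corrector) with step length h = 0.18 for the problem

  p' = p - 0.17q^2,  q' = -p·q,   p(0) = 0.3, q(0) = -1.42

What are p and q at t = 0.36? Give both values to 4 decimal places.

0.2951, -1.2770

Heun on (p,q): k1 = f(t_n, state_n); k2 = f(t_n + h, state_n + h·k1); state_{n+1} = state_n + (h/2)·(k1 + k2).
0.000000: (0.300000, -1.420000)
  k1 = (-0.042788, 0.426000)
  predictor → (0.292298, -1.343320)
  k2 = (-0.014468, 0.392650)
  → (0.294847, -1.346322)
0.180000: (0.294847, -1.346322)
  k1 = (-0.013292, 0.396959)
  predictor → (0.292454, -1.274869)
  k2 = (0.016155, 0.372841)
  → (0.295105, -1.277040)
(p(0.36), q(0.36)) ≈ (0.2951, -1.2770)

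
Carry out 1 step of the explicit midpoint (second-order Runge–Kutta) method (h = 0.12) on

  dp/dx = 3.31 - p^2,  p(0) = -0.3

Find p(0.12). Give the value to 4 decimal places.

0.0958

Midpoint: k1 = f(x_n, p_n); k2 = f(x_n + h/2, p_n + (h/2)·k1); p_{n+1} = p_n + h·k2.
x=0.000000, p=-0.300000:
  k1 = f(0.000000, -0.300000) = 3.220000
  k2 = f(0.060000, -0.106800) = 3.298594
  p ← -0.300000 + 0.12·3.298594 = 0.095831
p(0.12) ≈ 0.0958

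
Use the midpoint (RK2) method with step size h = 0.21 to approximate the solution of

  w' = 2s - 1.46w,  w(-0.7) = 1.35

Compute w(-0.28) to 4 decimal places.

Midpoint: k1 = f(s_n, w_n); k2 = f(s_n + h/2, w_n + (h/2)·k1); w_{n+1} = w_n + h·k2.
s=-0.700000, w=1.350000:
  k1 = f(-0.700000, 1.350000) = -3.371000
  k2 = f(-0.595000, 0.996045) = -2.644226
  w ← 1.350000 + 0.21·(-2.644226) = 0.794713
s=-0.490000, w=0.794713:
  k1 = f(-0.490000, 0.794713) = -2.140280
  k2 = f(-0.385000, 0.569983) = -1.602175
  w ← 0.794713 + 0.21·(-1.602175) = 0.458256
w(-0.28) ≈ 0.4583

0.4583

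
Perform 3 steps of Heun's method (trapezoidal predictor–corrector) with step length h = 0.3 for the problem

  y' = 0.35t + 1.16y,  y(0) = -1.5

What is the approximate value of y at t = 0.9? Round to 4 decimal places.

-3.9967

Heun: k1 = f(t_n, y_n); k2 = f(t_n + h, y_n + h·k1); y_{n+1} = y_n + (h/2)·(k1 + k2).
t=0.000000, y=-1.500000:
  k1 = f(0.000000, -1.500000) = -1.740000
  k2 = f(0.300000, -2.022000) = -2.240520
  y ← -1.500000 + (0.3/2)·(-1.740000 + (-2.240520)) = -2.097078
t=0.300000, y=-2.097078:
  k1 = f(0.300000, -2.097078) = -2.327610
  k2 = f(0.600000, -2.795361) = -3.032619
  y ← -2.097078 + (0.3/2)·(-2.327610 + (-3.032619)) = -2.901112
t=0.600000, y=-2.901112:
  k1 = f(0.600000, -2.901112) = -3.155290
  k2 = f(0.900000, -3.847700) = -4.148331
  y ← -2.901112 + (0.3/2)·(-3.155290 + (-4.148331)) = -3.996656
y(0.9) ≈ -3.9967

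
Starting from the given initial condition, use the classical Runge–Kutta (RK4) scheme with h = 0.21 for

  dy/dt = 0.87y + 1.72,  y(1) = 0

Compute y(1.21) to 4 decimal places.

0.3963

RK4: k1 = f(t_n, y_n); k2 = f(t_n + h/2, y_n + (h/2)·k1); k3 = f(t_n + h/2, y_n + (h/2)·k2); k4 = f(t_n + h, y_n + h·k3); y_{n+1} = y_n + (h/6)·(k1 + 2k2 + 2k3 + k4).
t=1.000000, y=0.000000:
  k1 = f(1.000000, 0.000000) = 1.720000
  k2 = f(1.105000, 0.180600) = 1.877122
  k3 = f(1.105000, 0.197098) = 1.891475
  k4 = f(1.210000, 0.397210) = 2.065572
  y ← 0.000000 + (0.21/6)·(k1 + 2k2 + 2k3 + k4) = 0.396297
y(1.21) ≈ 0.3963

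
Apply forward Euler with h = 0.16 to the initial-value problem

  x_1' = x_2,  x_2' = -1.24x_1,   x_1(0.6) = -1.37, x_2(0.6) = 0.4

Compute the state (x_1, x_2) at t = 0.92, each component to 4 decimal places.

-1.1985, 0.9309

Euler on (x_1,x_2): x_1_{n+1} = x_1_n + h·x_1', x_2_{n+1} = x_2_n + h·x_2'.
0.600000: (-1.370000, 0.400000); f=(0.400000, 1.698800) → (-1.306000, 0.671808)
0.760000: (-1.306000, 0.671808); f=(0.671808, 1.619440) → (-1.198511, 0.930918)
(x_1(0.92), x_2(0.92)) ≈ (-1.1985, 0.9309)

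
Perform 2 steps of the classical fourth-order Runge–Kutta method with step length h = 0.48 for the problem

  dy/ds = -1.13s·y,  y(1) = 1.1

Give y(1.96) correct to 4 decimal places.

RK4: k1 = f(s_n, y_n); k2 = f(s_n + h/2, y_n + (h/2)·k1); k3 = f(s_n + h/2, y_n + (h/2)·k2); k4 = f(s_n + h, y_n + h·k3); y_{n+1} = y_n + (h/6)·(k1 + 2k2 + 2k3 + k4).
s=1.000000, y=1.100000:
  k1 = f(1.000000, 1.100000) = -1.243000
  k2 = f(1.240000, 0.801680) = -1.123314
  k3 = f(1.240000, 0.830405) = -1.163563
  k4 = f(1.480000, 0.541490) = -0.905587
  y ← 1.100000 + (0.48/6)·(k1 + 2k2 + 2k3 + k4) = 0.562213
s=1.480000, y=0.562213:
  k1 = f(1.480000, 0.562213) = -0.940244
  k2 = f(1.720000, 0.336554) = -0.654126
  k3 = f(1.720000, 0.405222) = -0.787590
  k4 = f(1.960000, 0.184169) = -0.407898
  y ← 0.562213 + (0.48/6)·(k1 + 2k2 + 2k3 + k4) = 0.223687
y(1.96) ≈ 0.2237

0.2237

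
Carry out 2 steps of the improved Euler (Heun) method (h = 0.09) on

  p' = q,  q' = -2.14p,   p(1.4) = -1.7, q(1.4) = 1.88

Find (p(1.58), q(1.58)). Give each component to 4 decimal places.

Heun on (p,q): k1 = f(x_n, state_n); k2 = f(x_n + h, state_n + h·k1); state_{n+1} = state_n + (h/2)·(k1 + k2).
1.400000: (-1.700000, 1.880000)
  k1 = (1.880000, 3.638000)
  predictor → (-1.530800, 2.207420)
  k2 = (2.207420, 3.275912)
  → (-1.516066, 2.191126)
1.490000: (-1.516066, 2.191126)
  k1 = (2.191126, 3.244381)
  predictor → (-1.318865, 2.483120)
  k2 = (2.483120, 2.822371)
  → (-1.305725, 2.464130)
(p(1.58), q(1.58)) ≈ (-1.3057, 2.4641)

-1.3057, 2.4641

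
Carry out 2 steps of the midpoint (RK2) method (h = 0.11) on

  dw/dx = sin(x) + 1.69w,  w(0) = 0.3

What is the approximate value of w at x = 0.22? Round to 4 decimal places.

Midpoint: k1 = f(x_n, w_n); k2 = f(x_n + h/2, w_n + (h/2)·k1); w_{n+1} = w_n + h·k2.
x=0.000000, w=0.300000:
  k1 = f(0.000000, 0.300000) = 0.507000
  k2 = f(0.055000, 0.327885) = 0.609098
  w ← 0.300000 + 0.11·0.609098 = 0.367001
x=0.110000, w=0.367001:
  k1 = f(0.110000, 0.367001) = 0.730010
  k2 = f(0.165000, 0.407151) = 0.852338
  w ← 0.367001 + 0.11·0.852338 = 0.460758
w(0.22) ≈ 0.4608

0.4608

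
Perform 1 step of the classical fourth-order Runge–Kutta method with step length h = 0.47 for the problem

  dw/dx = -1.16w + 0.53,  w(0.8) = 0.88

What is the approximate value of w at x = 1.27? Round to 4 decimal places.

RK4: k1 = f(x_n, w_n); k2 = f(x_n + h/2, w_n + (h/2)·k1); k3 = f(x_n + h/2, w_n + (h/2)·k2); k4 = f(x_n + h, w_n + h·k3); w_{n+1} = w_n + (h/6)·(k1 + 2k2 + 2k3 + k4).
x=0.800000, w=0.880000:
  k1 = f(0.800000, 0.880000) = -0.490800
  k2 = f(1.035000, 0.764662) = -0.357008
  k3 = f(1.035000, 0.796103) = -0.393480
  k4 = f(1.270000, 0.695065) = -0.276275
  w ← 0.880000 + (0.47/6)·(k1 + 2k2 + 2k3 + k4) = 0.702336
w(1.27) ≈ 0.7023

0.7023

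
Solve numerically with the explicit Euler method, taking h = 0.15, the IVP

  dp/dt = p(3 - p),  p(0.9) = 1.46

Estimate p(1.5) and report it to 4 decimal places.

2.6168

Euler: p_{n+1} = p_n + h·f(t_n, p_n).
t=0.900000, p=1.460000: f=2.248400 → p ← 1.460000 + 0.15·2.248400 = 1.797260
t=1.050000, p=1.797260: f=2.161636 → p ← 1.797260 + 0.15·2.161636 = 2.121505
t=1.200000, p=2.121505: f=1.863731 → p ← 2.121505 + 0.15·1.863731 = 2.401065
t=1.350000, p=2.401065: f=1.438082 → p ← 2.401065 + 0.15·1.438082 = 2.616777
p(1.5) ≈ 2.6168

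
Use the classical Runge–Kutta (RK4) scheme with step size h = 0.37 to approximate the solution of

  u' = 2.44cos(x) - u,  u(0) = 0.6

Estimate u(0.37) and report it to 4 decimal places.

RK4: k1 = f(x_n, u_n); k2 = f(x_n + h/2, u_n + (h/2)·k1); k3 = f(x_n + h/2, u_n + (h/2)·k2); k4 = f(x_n + h, u_n + h·k3); u_{n+1} = u_n + (h/6)·(k1 + 2k2 + 2k3 + k4).
x=0.000000, u=0.600000:
  k1 = f(0.000000, 0.600000) = 1.840000
  k2 = f(0.185000, 0.940400) = 1.457964
  k3 = f(0.185000, 0.869723) = 1.528641
  k4 = f(0.370000, 1.165597) = 1.109282
  u ← 0.600000 + (0.37/6)·(k1 + 2k2 + 2k3 + k4) = 1.150220
u(0.37) ≈ 1.1502

1.1502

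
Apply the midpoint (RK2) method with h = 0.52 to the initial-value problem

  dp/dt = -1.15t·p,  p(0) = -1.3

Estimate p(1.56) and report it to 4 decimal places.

-0.3090

Midpoint: k1 = f(t_n, p_n); k2 = f(t_n + h/2, p_n + (h/2)·k1); p_{n+1} = p_n + h·k2.
t=0.000000, p=-1.300000:
  k1 = f(0.000000, -1.300000) = 0.000000
  k2 = f(0.260000, -1.300000) = 0.388700
  p ← -1.300000 + 0.52·0.388700 = -1.097876
t=0.520000, p=-1.097876:
  k1 = f(0.520000, -1.097876) = 0.656530
  k2 = f(0.780000, -0.927178) = 0.831679
  p ← -1.097876 + 0.52·0.831679 = -0.665403
t=1.040000, p=-0.665403:
  k1 = f(1.040000, -0.665403) = 0.795822
  k2 = f(1.300000, -0.458489) = 0.685441
  p ← -0.665403 + 0.52·0.685441 = -0.308973
p(1.56) ≈ -0.3090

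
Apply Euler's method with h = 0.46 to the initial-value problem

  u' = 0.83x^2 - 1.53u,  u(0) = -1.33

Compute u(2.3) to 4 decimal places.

1.5354

Euler: u_{n+1} = u_n + h·f(x_n, u_n).
x=0.000000, u=-1.330000: f=2.034900 → u ← -1.330000 + 0.46·2.034900 = -0.393946
x=0.460000, u=-0.393946: f=0.778365 → u ← -0.393946 + 0.46·0.778365 = -0.035898
x=0.920000, u=-0.035898: f=0.757436 → u ← -0.035898 + 0.46·0.757436 = 0.312523
x=1.380000, u=0.312523: f=1.102492 → u ← 0.312523 + 0.46·1.102492 = 0.819669
x=1.840000, u=0.819669: f=1.555954 → u ← 0.819669 + 0.46·1.555954 = 1.535408
u(2.3) ≈ 1.5354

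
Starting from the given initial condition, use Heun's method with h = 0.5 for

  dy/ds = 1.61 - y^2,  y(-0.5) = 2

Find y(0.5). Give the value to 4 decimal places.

Heun: k1 = f(s_n, y_n); k2 = f(s_n + h, y_n + h·k1); y_{n+1} = y_n + (h/2)·(k1 + k2).
s=-0.500000, y=2.000000:
  k1 = f(-0.500000, 2.000000) = -2.390000
  k2 = f(0.000000, 0.805000) = 0.961975
  y ← 2.000000 + (0.5/2)·(-2.390000 + 0.961975) = 1.642994
s=0.000000, y=1.642994:
  k1 = f(0.000000, 1.642994) = -1.089428
  k2 = f(0.500000, 1.098280) = 0.403782
  y ← 1.642994 + (0.5/2)·(-1.089428 + 0.403782) = 1.471582
y(0.5) ≈ 1.4716

1.4716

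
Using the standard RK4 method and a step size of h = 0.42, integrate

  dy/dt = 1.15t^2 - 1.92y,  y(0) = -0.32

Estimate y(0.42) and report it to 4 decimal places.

-0.1198

RK4: k1 = f(t_n, y_n); k2 = f(t_n + h/2, y_n + (h/2)·k1); k3 = f(t_n + h/2, y_n + (h/2)·k2); k4 = f(t_n + h, y_n + h·k3); y_{n+1} = y_n + (h/6)·(k1 + 2k2 + 2k3 + k4).
t=0.000000, y=-0.320000:
  k1 = f(0.000000, -0.320000) = 0.614400
  k2 = f(0.210000, -0.190976) = 0.417389
  k3 = f(0.210000, -0.232348) = 0.496824
  k4 = f(0.420000, -0.111334) = 0.416621
  y ← -0.320000 + (0.42/6)·(k1 + 2k2 + 2k3 + k4) = -0.119839
y(0.42) ≈ -0.1198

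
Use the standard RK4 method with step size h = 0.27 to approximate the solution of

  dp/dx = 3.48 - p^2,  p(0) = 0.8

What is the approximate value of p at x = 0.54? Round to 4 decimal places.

1.6738

RK4: k1 = f(x_n, p_n); k2 = f(x_n + h/2, p_n + (h/2)·k1); k3 = f(x_n + h/2, p_n + (h/2)·k2); k4 = f(x_n + h, p_n + h·k3); p_{n+1} = p_n + (h/6)·(k1 + 2k2 + 2k3 + k4).
x=0.000000, p=0.800000:
  k1 = f(0.000000, 0.800000) = 2.840000
  k2 = f(0.135000, 1.183400) = 2.079564
  k3 = f(0.135000, 1.080741) = 2.311998
  k4 = f(0.270000, 1.424240) = 1.451542
  p ← 0.800000 + (0.27/6)·(k1 + 2k2 + 2k3 + k4) = 1.388360
x=0.270000, p=1.388360:
  k1 = f(0.270000, 1.388360) = 1.552456
  k2 = f(0.405000, 1.597942) = 0.926582
  k3 = f(0.405000, 1.513449) = 1.189473
  k4 = f(0.540000, 1.709518) = 0.557549
  p ← 1.388360 + (0.27/6)·(k1 + 2k2 + 2k3 + k4) = 1.673755
p(0.54) ≈ 1.6738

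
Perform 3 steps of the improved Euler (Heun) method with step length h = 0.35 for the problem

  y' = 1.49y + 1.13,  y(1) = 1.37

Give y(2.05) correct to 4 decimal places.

8.9332

Heun: k1 = f(s_n, y_n); k2 = f(s_n + h, y_n + h·k1); y_{n+1} = y_n + (h/2)·(k1 + k2).
s=1.000000, y=1.370000:
  k1 = f(1.000000, 1.370000) = 3.171300
  k2 = f(1.350000, 2.479955) = 4.825133
  y ← 1.370000 + (0.35/2)·(3.171300 + 4.825133) = 2.769376
s=1.350000, y=2.769376:
  k1 = f(1.350000, 2.769376) = 5.256370
  k2 = f(1.700000, 4.609105) = 7.997567
  y ← 2.769376 + (0.35/2)·(5.256370 + 7.997567) = 5.088815
s=1.700000, y=5.088815:
  k1 = f(1.700000, 5.088815) = 8.712334
  k2 = f(2.050000, 8.138132) = 13.255816
  y ← 5.088815 + (0.35/2)·(8.712334 + 13.255816) = 8.933241
y(2.05) ≈ 8.9332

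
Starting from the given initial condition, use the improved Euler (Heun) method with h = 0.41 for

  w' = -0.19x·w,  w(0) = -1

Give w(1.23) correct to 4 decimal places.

Heun: k1 = f(x_n, w_n); k2 = f(x_n + h, w_n + h·k1); w_{n+1} = w_n + (h/2)·(k1 + k2).
x=0.000000, w=-1.000000:
  k1 = f(0.000000, -1.000000) = 0.000000
  k2 = f(0.410000, -1.000000) = 0.077900
  w ← -1.000000 + (0.41/2)·(0.000000 + 0.077900) = -0.984031
x=0.410000, w=-0.984031:
  k1 = f(0.410000, -0.984031) = 0.076656
  k2 = f(0.820000, -0.952602) = 0.148415
  w ← -0.984031 + (0.41/2)·(0.076656 + 0.148415) = -0.937891
x=0.820000, w=-0.937891:
  k1 = f(0.820000, -0.937891) = 0.146123
  k2 = f(1.230000, -0.877980) = 0.205184
  w ← -0.937891 + (0.41/2)·(0.146123 + 0.205184) = -0.865873
w(1.23) ≈ -0.8659

-0.8659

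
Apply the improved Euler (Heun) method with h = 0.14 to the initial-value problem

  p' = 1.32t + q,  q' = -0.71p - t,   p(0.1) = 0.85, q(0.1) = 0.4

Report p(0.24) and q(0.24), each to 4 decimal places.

0.9305, 0.2880

Heun on (p,q): k1 = f(t_n, state_n); k2 = f(t_n + h, state_n + h·k1); state_{n+1} = state_n + (h/2)·(k1 + k2).
0.100000: (0.850000, 0.400000)
  k1 = (0.532000, -0.703500)
  predictor → (0.924480, 0.301510)
  k2 = (0.618310, -0.896381)
  → (0.930522, 0.288008)
(p(0.24), q(0.24)) ≈ (0.9305, 0.2880)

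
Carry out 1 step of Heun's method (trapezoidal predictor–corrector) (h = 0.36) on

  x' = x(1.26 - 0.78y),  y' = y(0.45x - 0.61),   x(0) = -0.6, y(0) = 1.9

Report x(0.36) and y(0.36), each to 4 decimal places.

Heun on (x,y): k1 = f(s_n, state_n); k2 = f(s_n + h, state_n + h·k1); state_{n+1} = state_n + (h/2)·(k1 + k2).
0.000000: (-0.600000, 1.900000)
  k1 = (0.133200, -1.672000)
  predictor → (-0.552048, 1.298080)
  k2 = (-0.136631, -1.114300)
  → (-0.600617, 1.398466)
(x(0.36), y(0.36)) ≈ (-0.6006, 1.3985)

-0.6006, 1.3985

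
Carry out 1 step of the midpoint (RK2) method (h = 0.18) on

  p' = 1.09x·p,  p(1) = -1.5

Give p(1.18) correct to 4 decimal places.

-1.8523

Midpoint: k1 = f(x_n, p_n); k2 = f(x_n + h/2, p_n + (h/2)·k1); p_{n+1} = p_n + h·k2.
x=1.000000, p=-1.500000:
  k1 = f(1.000000, -1.500000) = -1.635000
  k2 = f(1.090000, -1.647150) = -1.956979
  p ← -1.500000 + 0.18·(-1.956979) = -1.852256
p(1.18) ≈ -1.8523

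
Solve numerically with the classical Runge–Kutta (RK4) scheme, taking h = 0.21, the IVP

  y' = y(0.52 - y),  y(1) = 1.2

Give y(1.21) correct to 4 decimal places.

RK4: k1 = f(x_n, y_n); k2 = f(x_n + h/2, y_n + (h/2)·k1); k3 = f(x_n + h/2, y_n + (h/2)·k2); k4 = f(x_n + h, y_n + h·k3); y_{n+1} = y_n + (h/6)·(k1 + 2k2 + 2k3 + k4).
x=1.000000, y=1.200000:
  k1 = f(1.000000, 1.200000) = -0.816000
  k2 = f(1.105000, 1.114320) = -0.662263
  k3 = f(1.105000, 1.130462) = -0.690105
  k4 = f(1.210000, 1.055078) = -0.564549
  y ← 1.200000 + (0.21/6)·(k1 + 2k2 + 2k3 + k4) = 1.057015
y(1.21) ≈ 1.0570

1.0570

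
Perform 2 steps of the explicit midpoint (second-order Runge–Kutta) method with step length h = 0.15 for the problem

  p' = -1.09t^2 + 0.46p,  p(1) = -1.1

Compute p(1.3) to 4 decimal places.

Midpoint: k1 = f(t_n, p_n); k2 = f(t_n + h/2, p_n + (h/2)·k1); p_{n+1} = p_n + h·k2.
t=1.000000, p=-1.100000:
  k1 = f(1.000000, -1.100000) = -1.596000
  k2 = f(1.075000, -1.219700) = -1.820693
  p ← -1.100000 + 0.15·(-1.820693) = -1.373104
t=1.150000, p=-1.373104:
  k1 = f(1.150000, -1.373104) = -2.073153
  k2 = f(1.225000, -1.528590) = -2.338833
  p ← -1.373104 + 0.15·(-2.338833) = -1.723929
p(1.3) ≈ -1.7239

-1.7239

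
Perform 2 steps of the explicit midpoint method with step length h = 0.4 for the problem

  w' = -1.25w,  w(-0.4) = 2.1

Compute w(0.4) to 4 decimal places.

Midpoint: k1 = f(x_n, w_n); k2 = f(x_n + h/2, w_n + (h/2)·k1); w_{n+1} = w_n + h·k2.
x=-0.400000, w=2.100000:
  k1 = f(-0.400000, 2.100000) = -2.625000
  k2 = f(-0.200000, 1.575000) = -1.968750
  w ← 2.100000 + 0.4·(-1.968750) = 1.312500
x=0.000000, w=1.312500:
  k1 = f(0.000000, 1.312500) = -1.640625
  k2 = f(0.200000, 0.984375) = -1.230469
  w ← 1.312500 + 0.4·(-1.230469) = 0.820312
w(0.4) ≈ 0.8203

0.8203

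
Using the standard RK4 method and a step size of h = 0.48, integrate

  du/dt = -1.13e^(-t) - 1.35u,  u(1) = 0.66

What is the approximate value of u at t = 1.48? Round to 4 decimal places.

RK4: k1 = f(t_n, u_n); k2 = f(t_n + h/2, u_n + (h/2)·k1); k3 = f(t_n + h/2, u_n + (h/2)·k2); k4 = f(t_n + h, u_n + h·k3); u_{n+1} = u_n + (h/6)·(k1 + 2k2 + 2k3 + k4).
t=1.000000, u=0.660000:
  k1 = f(1.000000, 0.660000) = -1.306704
  k2 = f(1.240000, 0.346391) = -0.794632
  k3 = f(1.240000, 0.469288) = -0.960543
  k4 = f(1.480000, 0.198939) = -0.525798
  u ← 0.660000 + (0.48/6)·(k1 + 2k2 + 2k3 + k4) = 0.232572
u(1.48) ≈ 0.2326

0.2326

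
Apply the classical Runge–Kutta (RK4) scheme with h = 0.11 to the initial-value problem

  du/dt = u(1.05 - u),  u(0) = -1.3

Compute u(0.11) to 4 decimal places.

RK4: k1 = f(t_n, u_n); k2 = f(t_n + h/2, u_n + (h/2)·k1); k3 = f(t_n + h/2, u_n + (h/2)·k2); k4 = f(t_n + h, u_n + h·k3); u_{n+1} = u_n + (h/6)·(k1 + 2k2 + 2k3 + k4).
t=0.000000, u=-1.300000:
  k1 = f(0.000000, -1.300000) = -3.055000
  k2 = f(0.055000, -1.468025) = -3.696524
  k3 = f(0.055000, -1.503309) = -3.838412
  k4 = f(0.110000, -1.722225) = -4.774396
  u ← -1.300000 + (0.11/6)·(k1 + 2k2 + 2k3 + k4) = -1.719820
u(0.11) ≈ -1.7198

-1.7198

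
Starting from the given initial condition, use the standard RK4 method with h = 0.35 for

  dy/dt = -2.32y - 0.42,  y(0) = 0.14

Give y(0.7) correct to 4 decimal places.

-0.1170

RK4: k1 = f(t_n, y_n); k2 = f(t_n + h/2, y_n + (h/2)·k1); k3 = f(t_n + h/2, y_n + (h/2)·k2); k4 = f(t_n + h, y_n + h·k3); y_{n+1} = y_n + (h/6)·(k1 + 2k2 + 2k3 + k4).
t=0.000000, y=0.140000:
  k1 = f(0.000000, 0.140000) = -0.744800
  k2 = f(0.175000, 0.009660) = -0.442411
  k3 = f(0.175000, 0.062578) = -0.565181
  k4 = f(0.350000, -0.057813) = -0.285873
  y ← 0.140000 + (0.35/6)·(k1 + 2k2 + 2k3 + k4) = -0.037675
t=0.350000, y=-0.037675:
  k1 = f(0.350000, -0.037675) = -0.332594
  k2 = f(0.525000, -0.095879) = -0.197561
  k3 = f(0.525000, -0.072248) = -0.252384
  k4 = f(0.700000, -0.126010) = -0.127658
  y ← -0.037675 + (0.35/6)·(k1 + 2k2 + 2k3 + k4) = -0.117017
y(0.7) ≈ -0.1170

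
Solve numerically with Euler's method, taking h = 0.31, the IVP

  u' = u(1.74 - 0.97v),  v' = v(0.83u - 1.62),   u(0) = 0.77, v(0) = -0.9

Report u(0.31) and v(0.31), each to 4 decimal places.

Euler on (u,v): u_{n+1} = u_n + h·u', v_{n+1} = v_n + h·v'.
0.000000: (0.770000, -0.900000); f=(2.012010, 0.882810) → (1.393723, -0.626329)
(u(0.31), v(0.31)) ≈ (1.3937, -0.6263)

1.3937, -0.6263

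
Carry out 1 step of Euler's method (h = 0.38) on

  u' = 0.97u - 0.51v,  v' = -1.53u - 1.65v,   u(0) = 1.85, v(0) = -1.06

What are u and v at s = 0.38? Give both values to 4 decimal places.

Euler on (u,v): u_{n+1} = u_n + h·u', v_{n+1} = v_n + h·v'.
0.000000: (1.850000, -1.060000); f=(2.335100, -1.081500) → (2.737338, -1.470970)
(u(0.38), v(0.38)) ≈ (2.7373, -1.4710)

2.7373, -1.4710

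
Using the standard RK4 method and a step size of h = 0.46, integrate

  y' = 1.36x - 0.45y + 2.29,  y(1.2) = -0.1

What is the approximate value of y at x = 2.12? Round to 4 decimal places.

3.3922

RK4: k1 = f(x_n, y_n); k2 = f(x_n + h/2, y_n + (h/2)·k1); k3 = f(x_n + h/2, y_n + (h/2)·k2); k4 = f(x_n + h, y_n + h·k3); y_{n+1} = y_n + (h/6)·(k1 + 2k2 + 2k3 + k4).
x=1.200000, y=-0.100000:
  k1 = f(1.200000, -0.100000) = 3.967000
  k2 = f(1.430000, 0.812410) = 3.869216
  k3 = f(1.430000, 0.789920) = 3.879336
  k4 = f(1.660000, 1.684495) = 3.789577
  y ← -0.100000 + (0.46/6)·(k1 + 2k2 + 2k3 + k4) = 1.682782
x=1.660000, y=1.682782:
  k1 = f(1.660000, 1.682782) = 3.790348
  k2 = f(1.890000, 2.554562) = 3.710847
  k3 = f(1.890000, 2.536277) = 3.719075
  k4 = f(2.120000, 3.393557) = 3.646099
  y ← 1.682782 + (0.46/6)·(k1 + 2k2 + 2k3 + k4) = 3.392165
y(2.12) ≈ 3.3922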